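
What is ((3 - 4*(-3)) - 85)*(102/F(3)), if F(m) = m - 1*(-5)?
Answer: -1785/2 ≈ -892.50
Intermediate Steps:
F(m) = 5 + m (F(m) = m + 5 = 5 + m)
((3 - 4*(-3)) - 85)*(102/F(3)) = ((3 - 4*(-3)) - 85)*(102/(5 + 3)) = ((3 + 12) - 85)*(102/8) = (15 - 85)*(102*(⅛)) = -70*51/4 = -1785/2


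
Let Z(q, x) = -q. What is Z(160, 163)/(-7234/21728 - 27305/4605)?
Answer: 1600919040/62659561 ≈ 25.549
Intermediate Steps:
Z(160, 163)/(-7234/21728 - 27305/4605) = (-1*160)/(-7234/21728 - 27305/4605) = -160/(-7234*1/21728 - 27305*1/4605) = -160/(-3617/10864 - 5461/921) = -160/(-62659561/10005744) = -160*(-10005744/62659561) = 1600919040/62659561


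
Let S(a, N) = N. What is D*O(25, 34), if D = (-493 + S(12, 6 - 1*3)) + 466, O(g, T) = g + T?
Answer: -1416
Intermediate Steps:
O(g, T) = T + g
D = -24 (D = (-493 + (6 - 1*3)) + 466 = (-493 + (6 - 3)) + 466 = (-493 + 3) + 466 = -490 + 466 = -24)
D*O(25, 34) = -24*(34 + 25) = -24*59 = -1416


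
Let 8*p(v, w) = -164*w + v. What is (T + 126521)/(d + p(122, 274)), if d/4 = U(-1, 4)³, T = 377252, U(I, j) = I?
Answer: -2015092/22423 ≈ -89.867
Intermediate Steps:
p(v, w) = -41*w/2 + v/8 (p(v, w) = (-164*w + v)/8 = (v - 164*w)/8 = -41*w/2 + v/8)
d = -4 (d = 4*(-1)³ = 4*(-1) = -4)
(T + 126521)/(d + p(122, 274)) = (377252 + 126521)/(-4 + (-41/2*274 + (⅛)*122)) = 503773/(-4 + (-5617 + 61/4)) = 503773/(-4 - 22407/4) = 503773/(-22423/4) = 503773*(-4/22423) = -2015092/22423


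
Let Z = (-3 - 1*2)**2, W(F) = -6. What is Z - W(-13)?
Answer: 31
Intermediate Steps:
Z = 25 (Z = (-3 - 2)**2 = (-5)**2 = 25)
Z - W(-13) = 25 - 1*(-6) = 25 + 6 = 31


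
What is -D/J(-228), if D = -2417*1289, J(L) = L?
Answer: -3115513/228 ≈ -13665.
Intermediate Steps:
D = -3115513
-D/J(-228) = -(-3115513)/(-228) = -(-3115513)*(-1)/228 = -1*3115513/228 = -3115513/228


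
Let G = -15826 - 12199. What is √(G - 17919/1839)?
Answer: I*√10534587674/613 ≈ 167.44*I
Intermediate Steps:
G = -28025
√(G - 17919/1839) = √(-28025 - 17919/1839) = √(-28025 - 17919*1/1839) = √(-28025 - 5973/613) = √(-17185298/613) = I*√10534587674/613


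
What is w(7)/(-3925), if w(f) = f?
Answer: -7/3925 ≈ -0.0017834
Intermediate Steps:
w(7)/(-3925) = 7/(-3925) = 7*(-1/3925) = -7/3925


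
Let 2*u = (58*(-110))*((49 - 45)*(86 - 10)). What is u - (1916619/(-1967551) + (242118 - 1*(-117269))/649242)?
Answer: -1238787126695316359/1277416746342 ≈ -9.6976e+5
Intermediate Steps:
u = -969760 (u = ((58*(-110))*((49 - 45)*(86 - 10)))/2 = (-25520*76)/2 = (-6380*304)/2 = (½)*(-1939520) = -969760)
u - (1916619/(-1967551) + (242118 - 1*(-117269))/649242) = -969760 - (1916619/(-1967551) + (242118 - 1*(-117269))/649242) = -969760 - (1916619*(-1/1967551) + (242118 + 117269)*(1/649242)) = -969760 - (-1916619/1967551 + 359387*(1/649242)) = -969760 - (-1916619/1967551 + 359387/649242) = -969760 - 1*(-537237301561/1277416746342) = -969760 + 537237301561/1277416746342 = -1238787126695316359/1277416746342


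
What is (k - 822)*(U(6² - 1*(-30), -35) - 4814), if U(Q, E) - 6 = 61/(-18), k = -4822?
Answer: 244399310/9 ≈ 2.7155e+7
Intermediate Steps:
U(Q, E) = 47/18 (U(Q, E) = 6 + 61/(-18) = 6 + 61*(-1/18) = 6 - 61/18 = 47/18)
(k - 822)*(U(6² - 1*(-30), -35) - 4814) = (-4822 - 822)*(47/18 - 4814) = -5644*(-86605/18) = 244399310/9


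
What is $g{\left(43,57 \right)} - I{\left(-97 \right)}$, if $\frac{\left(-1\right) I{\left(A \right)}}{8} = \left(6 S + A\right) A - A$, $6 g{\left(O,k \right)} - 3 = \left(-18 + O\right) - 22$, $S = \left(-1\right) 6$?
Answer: $103985$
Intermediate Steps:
$S = -6$
$g{\left(O,k \right)} = - \frac{37}{6} + \frac{O}{6}$ ($g{\left(O,k \right)} = \frac{1}{2} + \frac{\left(-18 + O\right) - 22}{6} = \frac{1}{2} + \frac{-40 + O}{6} = \frac{1}{2} + \left(- \frac{20}{3} + \frac{O}{6}\right) = - \frac{37}{6} + \frac{O}{6}$)
$I{\left(A \right)} = 8 A - 8 A \left(-36 + A\right)$ ($I{\left(A \right)} = - 8 \left(\left(6 \left(-6\right) + A\right) A - A\right) = - 8 \left(\left(-36 + A\right) A - A\right) = - 8 \left(A \left(-36 + A\right) - A\right) = - 8 \left(- A + A \left(-36 + A\right)\right) = 8 A - 8 A \left(-36 + A\right)$)
$g{\left(43,57 \right)} - I{\left(-97 \right)} = \left(- \frac{37}{6} + \frac{1}{6} \cdot 43\right) - 8 \left(-97\right) \left(37 - -97\right) = \left(- \frac{37}{6} + \frac{43}{6}\right) - 8 \left(-97\right) \left(37 + 97\right) = 1 - 8 \left(-97\right) 134 = 1 - -103984 = 1 + 103984 = 103985$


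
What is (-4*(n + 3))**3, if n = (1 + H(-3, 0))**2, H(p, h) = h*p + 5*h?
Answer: -4096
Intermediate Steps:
H(p, h) = 5*h + h*p
n = 1 (n = (1 + 0*(5 - 3))**2 = (1 + 0*2)**2 = (1 + 0)**2 = 1**2 = 1)
(-4*(n + 3))**3 = (-4*(1 + 3))**3 = (-4*4)**3 = (-16)**3 = -4096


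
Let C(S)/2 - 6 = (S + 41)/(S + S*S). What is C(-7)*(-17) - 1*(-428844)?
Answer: 9000862/21 ≈ 4.2861e+5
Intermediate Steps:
C(S) = 12 + 2*(41 + S)/(S + S**2) (C(S) = 12 + 2*((S + 41)/(S + S*S)) = 12 + 2*((41 + S)/(S + S**2)) = 12 + 2*(41 + S)/(S + S**2))
C(-7)*(-17) - 1*(-428844) = (2*(41 + 6*(-7)**2 + 7*(-7))/(-7*(1 - 7)))*(-17) - 1*(-428844) = (2*(-1/7)*(41 + 6*49 - 49)/(-6))*(-17) + 428844 = (2*(-1/7)*(-1/6)*(41 + 294 - 49))*(-17) + 428844 = (2*(-1/7)*(-1/6)*286)*(-17) + 428844 = (286/21)*(-17) + 428844 = -4862/21 + 428844 = 9000862/21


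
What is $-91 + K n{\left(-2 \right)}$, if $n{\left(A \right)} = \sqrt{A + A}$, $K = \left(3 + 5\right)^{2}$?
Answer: $-91 + 128 i \approx -91.0 + 128.0 i$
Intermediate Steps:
$K = 64$ ($K = 8^{2} = 64$)
$n{\left(A \right)} = \sqrt{2} \sqrt{A}$ ($n{\left(A \right)} = \sqrt{2 A} = \sqrt{2} \sqrt{A}$)
$-91 + K n{\left(-2 \right)} = -91 + 64 \sqrt{2} \sqrt{-2} = -91 + 64 \sqrt{2} i \sqrt{2} = -91 + 64 \cdot 2 i = -91 + 128 i$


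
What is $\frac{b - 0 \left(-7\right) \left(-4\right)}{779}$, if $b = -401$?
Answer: $- \frac{401}{779} \approx -0.51476$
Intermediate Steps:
$\frac{b - 0 \left(-7\right) \left(-4\right)}{779} = \frac{-401 - 0 \left(-7\right) \left(-4\right)}{779} = \left(-401 - 0 \left(-4\right)\right) \frac{1}{779} = \left(-401 - 0\right) \frac{1}{779} = \left(-401 + 0\right) \frac{1}{779} = \left(-401\right) \frac{1}{779} = - \frac{401}{779}$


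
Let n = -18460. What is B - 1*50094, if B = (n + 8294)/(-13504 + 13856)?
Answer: -8821627/176 ≈ -50123.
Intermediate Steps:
B = -5083/176 (B = (-18460 + 8294)/(-13504 + 13856) = -10166/352 = -10166*1/352 = -5083/176 ≈ -28.881)
B - 1*50094 = -5083/176 - 1*50094 = -5083/176 - 50094 = -8821627/176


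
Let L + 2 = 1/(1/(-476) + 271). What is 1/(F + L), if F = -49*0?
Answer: -128995/257514 ≈ -0.50092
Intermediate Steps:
F = 0
L = -257514/128995 (L = -2 + 1/(1/(-476) + 271) = -2 + 1/(-1/476 + 271) = -2 + 1/(128995/476) = -2 + 476/128995 = -257514/128995 ≈ -1.9963)
1/(F + L) = 1/(0 - 257514/128995) = 1/(-257514/128995) = -128995/257514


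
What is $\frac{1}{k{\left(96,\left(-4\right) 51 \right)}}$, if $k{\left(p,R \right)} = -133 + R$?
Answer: $- \frac{1}{337} \approx -0.0029674$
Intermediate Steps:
$\frac{1}{k{\left(96,\left(-4\right) 51 \right)}} = \frac{1}{-133 - 204} = \frac{1}{-337} = - \frac{1}{337}$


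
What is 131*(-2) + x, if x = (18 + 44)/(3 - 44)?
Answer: -10804/41 ≈ -263.51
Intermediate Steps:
x = -62/41 (x = 62/(-41) = 62*(-1/41) = -62/41 ≈ -1.5122)
131*(-2) + x = 131*(-2) - 62/41 = -262 - 62/41 = -10804/41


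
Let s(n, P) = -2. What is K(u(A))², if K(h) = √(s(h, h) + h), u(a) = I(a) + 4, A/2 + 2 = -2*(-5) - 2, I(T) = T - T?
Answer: 2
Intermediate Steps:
I(T) = 0
A = 12 (A = -4 + 2*(-2*(-5) - 2) = -4 + 2*(10 - 2) = -4 + 2*8 = -4 + 16 = 12)
u(a) = 4 (u(a) = 0 + 4 = 4)
K(h) = √(-2 + h)
K(u(A))² = (√(-2 + 4))² = (√2)² = 2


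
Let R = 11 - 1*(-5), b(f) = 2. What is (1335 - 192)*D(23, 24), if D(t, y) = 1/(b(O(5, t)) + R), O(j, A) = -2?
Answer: 127/2 ≈ 63.500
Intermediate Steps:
R = 16 (R = 11 + 5 = 16)
D(t, y) = 1/18 (D(t, y) = 1/(2 + 16) = 1/18)
(1335 - 192)*D(23, 24) = (1335 - 192)*(1/18) = 1143*(1/18) = 127/2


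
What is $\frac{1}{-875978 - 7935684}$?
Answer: $- \frac{1}{8811662} \approx -1.1349 \cdot 10^{-7}$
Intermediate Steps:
$\frac{1}{-875978 - 7935684} = \frac{1}{-8811662} = - \frac{1}{8811662}$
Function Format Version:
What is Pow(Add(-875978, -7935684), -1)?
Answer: Rational(-1, 8811662) ≈ -1.1349e-7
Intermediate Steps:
Pow(Add(-875978, -7935684), -1) = Pow(-8811662, -1) = Rational(-1, 8811662)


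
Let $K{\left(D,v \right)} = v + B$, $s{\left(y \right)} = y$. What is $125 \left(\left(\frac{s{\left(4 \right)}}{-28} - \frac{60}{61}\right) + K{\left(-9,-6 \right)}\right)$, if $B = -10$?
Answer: $- \frac{914125}{427} \approx -2140.8$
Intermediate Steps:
$K{\left(D,v \right)} = -10 + v$ ($K{\left(D,v \right)} = v - 10 = -10 + v$)
$125 \left(\left(\frac{s{\left(4 \right)}}{-28} - \frac{60}{61}\right) + K{\left(-9,-6 \right)}\right) = 125 \left(\left(\frac{4}{-28} - \frac{60}{61}\right) - 16\right) = 125 \left(\left(4 \left(- \frac{1}{28}\right) - \frac{60}{61}\right) - 16\right) = 125 \left(\left(- \frac{1}{7} - \frac{60}{61}\right) - 16\right) = 125 \left(- \frac{481}{427} - 16\right) = 125 \left(- \frac{7313}{427}\right) = - \frac{914125}{427}$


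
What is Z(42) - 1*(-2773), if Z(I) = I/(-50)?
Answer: 69304/25 ≈ 2772.2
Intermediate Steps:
Z(I) = -I/50 (Z(I) = I*(-1/50) = -I/50)
Z(42) - 1*(-2773) = -1/50*42 - 1*(-2773) = -21/25 + 2773 = 69304/25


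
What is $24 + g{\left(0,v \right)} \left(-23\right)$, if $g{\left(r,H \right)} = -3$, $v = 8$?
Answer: $93$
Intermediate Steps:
$24 + g{\left(0,v \right)} \left(-23\right) = 24 - -69 = 24 + 69 = 93$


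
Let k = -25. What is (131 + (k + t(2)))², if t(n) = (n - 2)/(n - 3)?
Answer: 11236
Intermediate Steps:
t(n) = (-2 + n)/(-3 + n)
(131 + (k + t(2)))² = (131 + (-25 + (-2 + 2)/(-3 + 2)))² = (131 + (-25 + 0/(-1)))² = (131 + (-25 - 1*0))² = (131 + (-25 + 0))² = (131 - 25)² = 106² = 11236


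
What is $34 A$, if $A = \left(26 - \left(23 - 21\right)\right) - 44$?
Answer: $-680$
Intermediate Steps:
$A = -20$ ($A = \left(26 - 2\right) - 44 = 24 - 44 = -20$)
$34 A = 34 \left(-20\right) = -680$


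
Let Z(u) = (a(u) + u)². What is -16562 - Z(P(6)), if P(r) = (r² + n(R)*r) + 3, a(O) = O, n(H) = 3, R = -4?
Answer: -29558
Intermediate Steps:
P(r) = 3 + r² + 3*r (P(r) = (r² + 3*r) + 3 = 3 + r² + 3*r)
Z(u) = 4*u² (Z(u) = (u + u)² = (2*u)² = 4*u²)
-16562 - Z(P(6)) = -16562 - 4*(3 + 6² + 3*6)² = -16562 - 4*(3 + 36 + 18)² = -16562 - 4*57² = -16562 - 4*3249 = -16562 - 1*12996 = -16562 - 12996 = -29558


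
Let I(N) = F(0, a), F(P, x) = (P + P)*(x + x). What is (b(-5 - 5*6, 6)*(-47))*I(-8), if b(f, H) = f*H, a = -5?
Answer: 0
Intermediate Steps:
F(P, x) = 4*P*x (F(P, x) = (2*P)*(2*x) = 4*P*x)
I(N) = 0 (I(N) = 4*0*(-5) = 0)
b(f, H) = H*f
(b(-5 - 5*6, 6)*(-47))*I(-8) = ((6*(-5 - 5*6))*(-47))*0 = ((6*(-5 - 30))*(-47))*0 = ((6*(-35))*(-47))*0 = -210*(-47)*0 = 9870*0 = 0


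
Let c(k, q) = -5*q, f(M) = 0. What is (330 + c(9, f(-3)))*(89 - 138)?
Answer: -16170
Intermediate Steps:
(330 + c(9, f(-3)))*(89 - 138) = (330 - 5*0)*(89 - 138) = (330 + 0)*(-49) = 330*(-49) = -16170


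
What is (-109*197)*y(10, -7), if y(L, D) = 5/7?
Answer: -107365/7 ≈ -15338.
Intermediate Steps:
y(L, D) = 5/7 (y(L, D) = 5*(⅐) = 5/7)
(-109*197)*y(10, -7) = -109*197*(5/7) = -21473*5/7 = -107365/7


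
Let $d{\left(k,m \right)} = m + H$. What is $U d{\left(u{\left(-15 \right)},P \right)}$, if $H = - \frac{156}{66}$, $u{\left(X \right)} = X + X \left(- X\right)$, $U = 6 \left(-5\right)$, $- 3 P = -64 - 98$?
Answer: $- \frac{17040}{11} \approx -1549.1$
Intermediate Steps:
$P = 54$ ($P = - \frac{-64 - 98}{3} = \left(- \frac{1}{3}\right) \left(-162\right) = 54$)
$U = -30$
$u{\left(X \right)} = X - X^{2}$
$H = - \frac{26}{11}$ ($H = \left(-156\right) \frac{1}{66} = - \frac{26}{11} \approx -2.3636$)
$d{\left(k,m \right)} = - \frac{26}{11} + m$ ($d{\left(k,m \right)} = m - \frac{26}{11} = - \frac{26}{11} + m$)
$U d{\left(u{\left(-15 \right)},P \right)} = - 30 \left(- \frac{26}{11} + 54\right) = \left(-30\right) \frac{568}{11} = - \frac{17040}{11}$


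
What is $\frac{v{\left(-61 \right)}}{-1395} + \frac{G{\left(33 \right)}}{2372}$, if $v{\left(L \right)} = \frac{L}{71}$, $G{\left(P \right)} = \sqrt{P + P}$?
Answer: $\frac{61}{99045} + \frac{\sqrt{66}}{2372} \approx 0.0040409$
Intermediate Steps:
$G{\left(P \right)} = \sqrt{2} \sqrt{P}$ ($G{\left(P \right)} = \sqrt{2 P} = \sqrt{2} \sqrt{P}$)
$v{\left(L \right)} = \frac{L}{71}$ ($v{\left(L \right)} = L \frac{1}{71} = \frac{L}{71}$)
$\frac{v{\left(-61 \right)}}{-1395} + \frac{G{\left(33 \right)}}{2372} = \frac{\frac{1}{71} \left(-61\right)}{-1395} + \frac{\sqrt{2} \sqrt{33}}{2372} = \left(- \frac{61}{71}\right) \left(- \frac{1}{1395}\right) + \sqrt{66} \cdot \frac{1}{2372} = \frac{61}{99045} + \frac{\sqrt{66}}{2372}$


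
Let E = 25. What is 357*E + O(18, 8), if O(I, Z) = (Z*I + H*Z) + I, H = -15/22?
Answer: 99897/11 ≈ 9081.5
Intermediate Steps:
H = -15/22 (H = -15*1/22 = -15/22 ≈ -0.68182)
O(I, Z) = I - 15*Z/22 + I*Z (O(I, Z) = (Z*I - 15*Z/22) + I = (I*Z - 15*Z/22) + I = (-15*Z/22 + I*Z) + I = I - 15*Z/22 + I*Z)
357*E + O(18, 8) = 357*25 + (18 - 15/22*8 + 18*8) = 8925 + (18 - 60/11 + 144) = 8925 + 1722/11 = 99897/11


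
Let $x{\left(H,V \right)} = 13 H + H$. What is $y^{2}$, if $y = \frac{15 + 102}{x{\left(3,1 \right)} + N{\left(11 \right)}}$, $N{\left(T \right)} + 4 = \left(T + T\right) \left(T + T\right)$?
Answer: $\frac{169}{3364} \approx 0.050238$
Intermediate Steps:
$N{\left(T \right)} = -4 + 4 T^{2}$ ($N{\left(T \right)} = -4 + \left(T + T\right) \left(T + T\right) = -4 + 2 T 2 T = -4 + 4 T^{2}$)
$x{\left(H,V \right)} = 14 H$
$y = \frac{13}{58}$ ($y = \frac{15 + 102}{14 \cdot 3 - \left(4 - 4 \cdot 11^{2}\right)} = \frac{117}{42 + \left(-4 + 4 \cdot 121\right)} = \frac{117}{42 + \left(-4 + 484\right)} = \frac{117}{42 + 480} = \frac{117}{522} = 117 \cdot \frac{1}{522} = \frac{13}{58} \approx 0.22414$)
$y^{2} = \left(\frac{13}{58}\right)^{2} = \frac{169}{3364}$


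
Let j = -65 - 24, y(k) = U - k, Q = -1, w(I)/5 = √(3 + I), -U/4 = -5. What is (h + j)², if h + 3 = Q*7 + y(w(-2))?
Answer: 7056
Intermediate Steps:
U = 20 (U = -4*(-5) = 20)
w(I) = 5*√(3 + I)
y(k) = 20 - k
h = 5 (h = -3 + (-1*7 + (20 - 5*√(3 - 2))) = -3 + (-7 + (20 - 5*√1)) = -3 + (-7 + (20 - 5)) = -3 + (-7 + 15) = -3 + 8 = 5)
j = -89
(h + j)² = (5 - 89)² = (-84)² = 7056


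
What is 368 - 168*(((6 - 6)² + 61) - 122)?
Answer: 10616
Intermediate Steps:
368 - 168*(((6 - 6)² + 61) - 122) = 368 - 168*((0² + 61) - 122) = 368 - 168*((0 + 61) - 122) = 368 - 168*(61 - 122) = 368 - 168*(-61) = 368 + 10248 = 10616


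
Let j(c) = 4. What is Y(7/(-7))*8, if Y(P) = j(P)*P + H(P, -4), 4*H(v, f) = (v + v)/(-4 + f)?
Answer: -63/2 ≈ -31.500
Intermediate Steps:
H(v, f) = v/(2*(-4 + f)) (H(v, f) = ((v + v)/(-4 + f))/4 = ((2*v)/(-4 + f))/4 = (2*v/(-4 + f))/4 = v/(2*(-4 + f)))
Y(P) = 63*P/16 (Y(P) = 4*P + P/(2*(-4 - 4)) = 4*P + (½)*P/(-8) = 4*P + (½)*P*(-⅛) = 4*P - P/16 = 63*P/16)
Y(7/(-7))*8 = (63*(7/(-7))/16)*8 = (63*(7*(-⅐))/16)*8 = ((63/16)*(-1))*8 = -63/16*8 = -63/2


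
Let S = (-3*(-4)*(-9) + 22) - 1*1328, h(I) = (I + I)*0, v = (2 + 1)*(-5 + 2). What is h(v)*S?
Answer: 0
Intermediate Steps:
v = -9 (v = 3*(-3) = -9)
h(I) = 0 (h(I) = (2*I)*0 = 0)
S = -1414 (S = (12*(-9) + 22) - 1328 = (-108 + 22) - 1328 = -86 - 1328 = -1414)
h(v)*S = 0*(-1414) = 0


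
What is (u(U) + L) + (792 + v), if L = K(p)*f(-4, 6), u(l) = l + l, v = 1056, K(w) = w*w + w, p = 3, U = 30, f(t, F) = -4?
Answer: 1860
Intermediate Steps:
K(w) = w + w² (K(w) = w² + w = w + w²)
u(l) = 2*l
L = -48 (L = (3*(1 + 3))*(-4) = (3*4)*(-4) = 12*(-4) = -48)
(u(U) + L) + (792 + v) = (2*30 - 48) + (792 + 1056) = (60 - 48) + 1848 = 12 + 1848 = 1860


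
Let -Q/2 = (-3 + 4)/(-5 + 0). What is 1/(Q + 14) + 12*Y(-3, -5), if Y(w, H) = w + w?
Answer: -5179/72 ≈ -71.931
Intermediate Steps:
Y(w, H) = 2*w
Q = 2/5 (Q = -2*(-3 + 4)/(-5 + 0) = -2/(-5) = -2*(-1)/5 = -2*(-1/5) = 2/5 ≈ 0.40000)
1/(Q + 14) + 12*Y(-3, -5) = 1/(2/5 + 14) + 12*(2*(-3)) = 1/(72/5) + 12*(-6) = 5/72 - 72 = -5179/72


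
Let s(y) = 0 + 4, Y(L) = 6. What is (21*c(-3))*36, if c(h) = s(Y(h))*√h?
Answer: 3024*I*√3 ≈ 5237.7*I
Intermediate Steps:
s(y) = 4
c(h) = 4*√h
(21*c(-3))*36 = (21*(4*√(-3)))*36 = (21*(4*(I*√3)))*36 = (21*(4*I*√3))*36 = (84*I*√3)*36 = 3024*I*√3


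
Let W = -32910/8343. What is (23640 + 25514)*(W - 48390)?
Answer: -6615320308240/2781 ≈ -2.3788e+9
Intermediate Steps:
W = -10970/2781 (W = -32910*1/8343 = -10970/2781 ≈ -3.9446)
(23640 + 25514)*(W - 48390) = (23640 + 25514)*(-10970/2781 - 48390) = 49154*(-134583560/2781) = -6615320308240/2781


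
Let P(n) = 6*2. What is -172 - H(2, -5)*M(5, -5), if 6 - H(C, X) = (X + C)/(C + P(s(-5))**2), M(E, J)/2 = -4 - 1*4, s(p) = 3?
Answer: -5524/73 ≈ -75.671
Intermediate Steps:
M(E, J) = -16 (M(E, J) = 2*(-4 - 1*4) = 2*(-4 - 4) = 2*(-8) = -16)
P(n) = 12
H(C, X) = 6 - (C + X)/(144 + C) (H(C, X) = 6 - (X + C)/(C + 12**2) = 6 - (C + X)/(C + 144) = 6 - (C + X)/(144 + C))
-172 - H(2, -5)*M(5, -5) = -172 - (864 - 1*(-5) + 5*2)/(144 + 2)*(-16) = -172 - (864 + 5 + 10)/146*(-16) = -172 - (1/146)*879*(-16) = -172 - 879*(-16)/146 = -172 - 1*(-7032/73) = -172 + 7032/73 = -5524/73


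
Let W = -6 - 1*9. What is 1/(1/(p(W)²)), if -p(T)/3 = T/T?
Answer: 9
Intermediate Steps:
W = -15 (W = -6 - 9 = -15)
p(T) = -3 (p(T) = -3*T/T = -3*1 = -3)
1/(1/(p(W)²)) = 1/(1/((-3)²)) = 1/(1/9) = 1/(⅑) = 9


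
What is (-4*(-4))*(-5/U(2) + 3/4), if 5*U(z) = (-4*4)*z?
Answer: 49/2 ≈ 24.500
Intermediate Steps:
U(z) = -16*z/5 (U(z) = ((-4*4)*z)/5 = (-16*z)/5 = -16*z/5)
(-4*(-4))*(-5/U(2) + 3/4) = (-4*(-4))*(-5/((-16/5*2)) + 3/4) = 16*(-5/(-32/5) + 3*(¼)) = 16*(-5*(-5/32) + ¾) = 16*(25/32 + ¾) = 16*(49/32) = 49/2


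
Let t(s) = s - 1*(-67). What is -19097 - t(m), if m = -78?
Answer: -19086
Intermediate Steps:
t(s) = 67 + s (t(s) = s + 67 = 67 + s)
-19097 - t(m) = -19097 - (67 - 78) = -19097 - 1*(-11) = -19097 + 11 = -19086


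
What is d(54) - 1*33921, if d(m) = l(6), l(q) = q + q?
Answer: -33909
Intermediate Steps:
l(q) = 2*q
d(m) = 12 (d(m) = 2*6 = 12)
d(54) - 1*33921 = 12 - 1*33921 = 12 - 33921 = -33909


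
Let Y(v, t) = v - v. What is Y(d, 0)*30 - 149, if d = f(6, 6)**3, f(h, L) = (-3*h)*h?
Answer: -149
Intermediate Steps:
f(h, L) = -3*h**2
d = -1259712 (d = (-3*6**2)**3 = (-3*36)**3 = (-108)**3 = -1259712)
Y(v, t) = 0
Y(d, 0)*30 - 149 = 0*30 - 149 = 0 - 149 = -149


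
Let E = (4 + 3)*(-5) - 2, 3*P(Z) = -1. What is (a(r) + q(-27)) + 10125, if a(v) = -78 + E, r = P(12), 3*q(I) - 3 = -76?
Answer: 29957/3 ≈ 9985.7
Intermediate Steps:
q(I) = -73/3 (q(I) = 1 + (⅓)*(-76) = 1 - 76/3 = -73/3)
P(Z) = -⅓ (P(Z) = (⅓)*(-1) = -⅓)
E = -37 (E = 7*(-5) - 2 = -35 - 2 = -37)
r = -⅓ ≈ -0.33333
a(v) = -115 (a(v) = -78 - 37 = -115)
(a(r) + q(-27)) + 10125 = (-115 - 73/3) + 10125 = -418/3 + 10125 = 29957/3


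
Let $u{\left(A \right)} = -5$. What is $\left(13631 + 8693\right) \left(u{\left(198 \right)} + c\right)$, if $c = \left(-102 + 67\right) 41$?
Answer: $-32146560$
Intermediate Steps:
$c = -1435$ ($c = \left(-35\right) 41 = -1435$)
$\left(13631 + 8693\right) \left(u{\left(198 \right)} + c\right) = \left(13631 + 8693\right) \left(-5 - 1435\right) = 22324 \left(-1440\right) = -32146560$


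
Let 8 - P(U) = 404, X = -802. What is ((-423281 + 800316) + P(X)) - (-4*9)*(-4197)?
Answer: 225547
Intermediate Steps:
P(U) = -396 (P(U) = 8 - 1*404 = 8 - 404 = -396)
((-423281 + 800316) + P(X)) - (-4*9)*(-4197) = ((-423281 + 800316) - 396) - (-4*9)*(-4197) = (377035 - 396) - (-36)*(-4197) = 376639 - 1*151092 = 376639 - 151092 = 225547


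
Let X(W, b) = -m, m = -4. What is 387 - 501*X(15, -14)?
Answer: -1617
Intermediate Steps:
X(W, b) = 4 (X(W, b) = -1*(-4) = 4)
387 - 501*X(15, -14) = 387 - 501*4 = 387 - 2004 = -1617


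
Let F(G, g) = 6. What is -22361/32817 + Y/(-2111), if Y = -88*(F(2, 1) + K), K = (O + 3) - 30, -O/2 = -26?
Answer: 42320705/69276687 ≈ 0.61089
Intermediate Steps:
O = 52 (O = -2*(-26) = 52)
K = 25 (K = (52 + 3) - 30 = 55 - 30 = 25)
Y = -2728 (Y = -88*(6 + 25) = -88*31 = -2728)
-22361/32817 + Y/(-2111) = -22361/32817 - 2728/(-2111) = -22361*1/32817 - 2728*(-1/2111) = -22361/32817 + 2728/2111 = 42320705/69276687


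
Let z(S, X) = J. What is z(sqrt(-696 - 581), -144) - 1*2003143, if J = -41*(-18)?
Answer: -2002405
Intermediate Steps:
J = 738
z(S, X) = 738
z(sqrt(-696 - 581), -144) - 1*2003143 = 738 - 1*2003143 = 738 - 2003143 = -2002405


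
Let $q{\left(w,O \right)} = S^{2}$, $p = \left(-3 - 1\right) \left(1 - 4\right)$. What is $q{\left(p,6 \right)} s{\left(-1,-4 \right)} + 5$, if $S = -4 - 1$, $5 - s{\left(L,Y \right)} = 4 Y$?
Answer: $530$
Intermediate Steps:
$s{\left(L,Y \right)} = 5 - 4 Y$
$p = 12$ ($p = \left(-4\right) \left(-3\right) = 12$)
$S = -5$
$q{\left(w,O \right)} = 25$ ($q{\left(w,O \right)} = \left(-5\right)^{2} = 25$)
$q{\left(p,6 \right)} s{\left(-1,-4 \right)} + 5 = 25 \left(5 - -16\right) + 5 = 25 \left(5 + 16\right) + 5 = 25 \cdot 21 + 5 = 525 + 5 = 530$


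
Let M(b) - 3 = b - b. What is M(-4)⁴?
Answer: 81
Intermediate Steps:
M(b) = 3 (M(b) = 3 + (b - b) = 3 + 0 = 3)
M(-4)⁴ = 3⁴ = 81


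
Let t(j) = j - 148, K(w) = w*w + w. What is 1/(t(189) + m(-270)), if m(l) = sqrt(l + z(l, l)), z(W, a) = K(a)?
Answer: -41/70679 + 6*sqrt(2010)/70679 ≈ 0.0032258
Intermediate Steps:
K(w) = w + w**2 (K(w) = w**2 + w = w + w**2)
z(W, a) = a*(1 + a)
t(j) = -148 + j
m(l) = sqrt(l + l*(1 + l))
1/(t(189) + m(-270)) = 1/((-148 + 189) + sqrt(-270*(2 - 270))) = 1/(41 + sqrt(-270*(-268))) = 1/(41 + sqrt(72360)) = 1/(41 + 6*sqrt(2010))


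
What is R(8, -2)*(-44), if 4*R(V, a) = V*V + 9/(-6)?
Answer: -1375/2 ≈ -687.50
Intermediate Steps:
R(V, a) = -3/8 + V**2/4 (R(V, a) = (V*V + 9/(-6))/4 = (V**2 + 9*(-1/6))/4 = (V**2 - 3/2)/4 = (-3/2 + V**2)/4 = -3/8 + V**2/4)
R(8, -2)*(-44) = (-3/8 + (1/4)*8**2)*(-44) = (-3/8 + (1/4)*64)*(-44) = (-3/8 + 16)*(-44) = (125/8)*(-44) = -1375/2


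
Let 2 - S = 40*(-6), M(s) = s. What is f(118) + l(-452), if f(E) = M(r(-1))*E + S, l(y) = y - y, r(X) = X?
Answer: 124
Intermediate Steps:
S = 242 (S = 2 - 40*(-6) = 2 - 1*(-240) = 2 + 240 = 242)
l(y) = 0
f(E) = 242 - E (f(E) = -E + 242 = 242 - E)
f(118) + l(-452) = (242 - 1*118) + 0 = (242 - 118) + 0 = 124 + 0 = 124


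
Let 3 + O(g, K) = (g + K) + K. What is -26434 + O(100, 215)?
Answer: -25907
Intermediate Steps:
O(g, K) = -3 + g + 2*K (O(g, K) = -3 + ((g + K) + K) = -3 + ((K + g) + K) = -3 + (g + 2*K) = -3 + g + 2*K)
-26434 + O(100, 215) = -26434 + (-3 + 100 + 2*215) = -26434 + (-3 + 100 + 430) = -26434 + 527 = -25907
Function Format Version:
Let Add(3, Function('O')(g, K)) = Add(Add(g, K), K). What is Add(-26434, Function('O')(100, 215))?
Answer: -25907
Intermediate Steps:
Function('O')(g, K) = Add(-3, g, Mul(2, K)) (Function('O')(g, K) = Add(-3, Add(Add(g, K), K)) = Add(-3, Add(Add(K, g), K)) = Add(-3, Add(g, Mul(2, K))) = Add(-3, g, Mul(2, K)))
Add(-26434, Function('O')(100, 215)) = Add(-26434, Add(-3, 100, Mul(2, 215))) = Add(-26434, Add(-3, 100, 430)) = Add(-26434, 527) = -25907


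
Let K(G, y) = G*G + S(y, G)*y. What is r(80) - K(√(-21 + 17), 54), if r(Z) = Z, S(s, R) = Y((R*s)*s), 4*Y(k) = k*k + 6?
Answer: 459165027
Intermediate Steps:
Y(k) = 3/2 + k²/4 (Y(k) = (k*k + 6)/4 = (k² + 6)/4 = (6 + k²)/4 = 3/2 + k²/4)
S(s, R) = 3/2 + R²*s⁴/4 (S(s, R) = 3/2 + ((R*s)*s)²/4 = 3/2 + (R*s²)²/4 = 3/2 + (R²*s⁴)/4 = 3/2 + R²*s⁴/4)
K(G, y) = G² + y*(3/2 + G²*y⁴/4) (K(G, y) = G*G + (3/2 + G²*y⁴/4)*y = G² + y*(3/2 + G²*y⁴/4))
r(80) - K(√(-21 + 17), 54) = 80 - ((√(-21 + 17))² + (¼)*54*(6 + (√(-21 + 17))²*54⁴)) = 80 - ((√(-4))² + (¼)*54*(6 + (√(-4))²*8503056)) = 80 - ((2*I)² + (¼)*54*(6 + (2*I)²*8503056)) = 80 - (-4 + (¼)*54*(6 - 4*8503056)) = 80 - (-4 + (¼)*54*(6 - 34012224)) = 80 - (-4 + (¼)*54*(-34012218)) = 80 - (-4 - 459164943) = 80 - 1*(-459164947) = 80 + 459164947 = 459165027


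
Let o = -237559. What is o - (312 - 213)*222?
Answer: -259537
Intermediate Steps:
o - (312 - 213)*222 = -237559 - (312 - 213)*222 = -237559 - 99*222 = -237559 - 1*21978 = -237559 - 21978 = -259537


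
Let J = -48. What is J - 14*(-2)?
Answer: -20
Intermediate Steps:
J - 14*(-2) = -48 - 14*(-2) = -48 + 28 = -20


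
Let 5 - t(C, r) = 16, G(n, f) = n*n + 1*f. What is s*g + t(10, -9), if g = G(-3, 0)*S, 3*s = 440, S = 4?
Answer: 5269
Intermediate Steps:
G(n, f) = f + n² (G(n, f) = n² + f = f + n²)
t(C, r) = -11 (t(C, r) = 5 - 1*16 = 5 - 16 = -11)
s = 440/3 (s = (⅓)*440 = 440/3 ≈ 146.67)
g = 36 (g = (0 + (-3)²)*4 = (0 + 9)*4 = 9*4 = 36)
s*g + t(10, -9) = (440/3)*36 - 11 = 5280 - 11 = 5269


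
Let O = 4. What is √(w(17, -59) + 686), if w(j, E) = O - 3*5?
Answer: 15*√3 ≈ 25.981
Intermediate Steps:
w(j, E) = -11 (w(j, E) = 4 - 3*5 = 4 - 15 = -11)
√(w(17, -59) + 686) = √(-11 + 686) = √675 = 15*√3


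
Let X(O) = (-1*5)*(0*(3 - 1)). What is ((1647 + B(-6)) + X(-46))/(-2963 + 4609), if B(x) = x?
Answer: 1641/1646 ≈ 0.99696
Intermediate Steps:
X(O) = 0 (X(O) = -0*2 = -5*0 = 0)
((1647 + B(-6)) + X(-46))/(-2963 + 4609) = ((1647 - 6) + 0)/(-2963 + 4609) = (1641 + 0)/1646 = 1641*(1/1646) = 1641/1646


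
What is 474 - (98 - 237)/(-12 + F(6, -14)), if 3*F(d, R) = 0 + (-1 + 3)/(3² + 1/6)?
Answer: 303299/656 ≈ 462.35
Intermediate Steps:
F(d, R) = 4/55 (F(d, R) = (0 + (-1 + 3)/(3² + 1/6))/3 = (0 + 2/(9 + ⅙))/3 = (0 + 2/(55/6))/3 = (0 + 2*(6/55))/3 = (0 + 12/55)/3 = (⅓)*(12/55) = 4/55)
474 - (98 - 237)/(-12 + F(6, -14)) = 474 - (98 - 237)/(-12 + 4/55) = 474 - (-139)/(-656/55) = 474 - (-139)*(-55)/656 = 474 - 1*7645/656 = 474 - 7645/656 = 303299/656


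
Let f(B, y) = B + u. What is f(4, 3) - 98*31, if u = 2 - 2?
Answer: -3034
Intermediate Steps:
u = 0
f(B, y) = B (f(B, y) = B + 0 = B)
f(4, 3) - 98*31 = 4 - 98*31 = 4 - 3038 = -3034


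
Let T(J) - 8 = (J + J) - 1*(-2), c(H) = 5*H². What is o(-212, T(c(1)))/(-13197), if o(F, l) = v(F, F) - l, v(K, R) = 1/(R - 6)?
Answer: 4361/2876946 ≈ 0.0015158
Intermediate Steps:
v(K, R) = 1/(-6 + R)
T(J) = 10 + 2*J (T(J) = 8 + ((J + J) - 1*(-2)) = 8 + (2*J + 2) = 8 + (2 + 2*J) = 10 + 2*J)
o(F, l) = 1/(-6 + F) - l
o(-212, T(c(1)))/(-13197) = ((1 - (10 + 2*(5*1²))*(-6 - 212))/(-6 - 212))/(-13197) = ((1 - 1*(10 + 2*(5*1))*(-218))/(-218))*(-1/13197) = -(1 - 1*(10 + 2*5)*(-218))/218*(-1/13197) = -(1 - 1*(10 + 10)*(-218))/218*(-1/13197) = -(1 - 1*20*(-218))/218*(-1/13197) = -(1 + 4360)/218*(-1/13197) = -1/218*4361*(-1/13197) = -4361/218*(-1/13197) = 4361/2876946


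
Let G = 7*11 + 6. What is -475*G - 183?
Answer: -39608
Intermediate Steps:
G = 83 (G = 77 + 6 = 83)
-475*G - 183 = -475*83 - 183 = -39425 - 183 = -39608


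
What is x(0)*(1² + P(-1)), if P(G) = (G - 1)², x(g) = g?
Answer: 0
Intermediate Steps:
P(G) = (-1 + G)²
x(0)*(1² + P(-1)) = 0*(1² + (-1 - 1)²) = 0*(1 + (-2)²) = 0*(1 + 4) = 0*5 = 0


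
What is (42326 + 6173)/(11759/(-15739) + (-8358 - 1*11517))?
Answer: -763325761/312824384 ≈ -2.4401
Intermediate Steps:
(42326 + 6173)/(11759/(-15739) + (-8358 - 1*11517)) = 48499/(11759*(-1/15739) + (-8358 - 11517)) = 48499/(-11759/15739 - 19875) = 48499/(-312824384/15739) = 48499*(-15739/312824384) = -763325761/312824384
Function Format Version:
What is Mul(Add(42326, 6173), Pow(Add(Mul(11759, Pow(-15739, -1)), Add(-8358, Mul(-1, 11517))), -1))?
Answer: Rational(-763325761, 312824384) ≈ -2.4401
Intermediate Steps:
Mul(Add(42326, 6173), Pow(Add(Mul(11759, Pow(-15739, -1)), Add(-8358, Mul(-1, 11517))), -1)) = Mul(48499, Pow(Add(Mul(11759, Rational(-1, 15739)), Add(-8358, -11517)), -1)) = Mul(48499, Pow(Add(Rational(-11759, 15739), -19875), -1)) = Mul(48499, Pow(Rational(-312824384, 15739), -1)) = Mul(48499, Rational(-15739, 312824384)) = Rational(-763325761, 312824384)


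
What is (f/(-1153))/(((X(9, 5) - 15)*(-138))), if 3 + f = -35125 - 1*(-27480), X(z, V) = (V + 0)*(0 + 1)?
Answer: 1912/397785 ≈ 0.0048066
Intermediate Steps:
X(z, V) = V (X(z, V) = V*1 = V)
f = -7648 (f = -3 + (-35125 - 1*(-27480)) = -3 + (-35125 + 27480) = -3 - 7645 = -7648)
(f/(-1153))/(((X(9, 5) - 15)*(-138))) = (-7648/(-1153))/(((5 - 15)*(-138))) = (-7648*(-1/1153))/((-10*(-138))) = (7648/1153)/1380 = (7648/1153)*(1/1380) = 1912/397785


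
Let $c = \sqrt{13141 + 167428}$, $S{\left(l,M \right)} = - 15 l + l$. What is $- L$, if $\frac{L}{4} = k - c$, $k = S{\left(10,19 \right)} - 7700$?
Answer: $31360 + 4 \sqrt{180569} \approx 33060.0$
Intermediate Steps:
$S{\left(l,M \right)} = - 14 l$
$c = \sqrt{180569} \approx 424.93$
$k = -7840$ ($k = \left(-14\right) 10 - 7700 = -140 - 7700 = -7840$)
$L = -31360 - 4 \sqrt{180569}$ ($L = 4 \left(-7840 - \sqrt{180569}\right) = -31360 - 4 \sqrt{180569} \approx -33060.0$)
$- L = - (-31360 - 4 \sqrt{180569}) = 31360 + 4 \sqrt{180569}$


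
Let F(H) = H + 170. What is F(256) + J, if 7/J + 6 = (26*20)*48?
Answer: 10630411/24954 ≈ 426.00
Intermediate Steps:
F(H) = 170 + H
J = 7/24954 (J = 7/(-6 + (26*20)*48) = 7/(-6 + 520*48) = 7/(-6 + 24960) = 7/24954 ≈ 0.00028052)
F(256) + J = (170 + 256) + 7/24954 = 426 + 7/24954 = 10630411/24954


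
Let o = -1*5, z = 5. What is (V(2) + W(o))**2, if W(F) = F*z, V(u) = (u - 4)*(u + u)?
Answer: 1089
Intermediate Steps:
V(u) = 2*u*(-4 + u) (V(u) = (-4 + u)*(2*u) = 2*u*(-4 + u))
o = -5
W(F) = 5*F (W(F) = F*5 = 5*F)
(V(2) + W(o))**2 = (2*2*(-4 + 2) + 5*(-5))**2 = (2*2*(-2) - 25)**2 = (-8 - 25)**2 = (-33)**2 = 1089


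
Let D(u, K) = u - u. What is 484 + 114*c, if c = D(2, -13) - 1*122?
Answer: -13424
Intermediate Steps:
D(u, K) = 0
c = -122 (c = 0 - 1*122 = 0 - 122 = -122)
484 + 114*c = 484 + 114*(-122) = 484 - 13908 = -13424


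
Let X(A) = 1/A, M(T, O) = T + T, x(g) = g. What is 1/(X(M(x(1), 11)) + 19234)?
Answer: 2/38469 ≈ 5.1990e-5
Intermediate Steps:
M(T, O) = 2*T
1/(X(M(x(1), 11)) + 19234) = 1/(1/(2*1) + 19234) = 1/(1/2 + 19234) = 1/(½ + 19234) = 1/(38469/2) = 2/38469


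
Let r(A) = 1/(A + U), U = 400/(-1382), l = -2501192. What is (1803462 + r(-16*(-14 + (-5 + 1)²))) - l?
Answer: 96045439357/22312 ≈ 4.3047e+6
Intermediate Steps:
U = -200/691 (U = 400*(-1/1382) = -200/691 ≈ -0.28944)
r(A) = 1/(-200/691 + A) (r(A) = 1/(A - 200/691) = 1/(-200/691 + A))
(1803462 + r(-16*(-14 + (-5 + 1)²))) - l = (1803462 + 691/(-200 + 691*(-16*(-14 + (-5 + 1)²)))) - 1*(-2501192) = (1803462 + 691/(-200 + 691*(-16*(-14 + (-4)²)))) + 2501192 = (1803462 + 691/(-200 + 691*(-16*(-14 + 16)))) + 2501192 = (1803462 + 691/(-200 + 691*(-16*2))) + 2501192 = (1803462 + 691/(-200 + 691*(-32))) + 2501192 = (1803462 + 691/(-200 - 22112)) + 2501192 = (1803462 + 691/(-22312)) + 2501192 = (1803462 + 691*(-1/22312)) + 2501192 = (1803462 - 691/22312) + 2501192 = 40238843453/22312 + 2501192 = 96045439357/22312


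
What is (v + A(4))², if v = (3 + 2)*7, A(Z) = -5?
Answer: 900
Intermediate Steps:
v = 35 (v = 5*7 = 35)
(v + A(4))² = (35 - 5)² = 30² = 900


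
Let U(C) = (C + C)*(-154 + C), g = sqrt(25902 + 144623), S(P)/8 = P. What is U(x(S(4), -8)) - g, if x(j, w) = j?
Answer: -7808 - 5*sqrt(6821) ≈ -8221.0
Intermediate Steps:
S(P) = 8*P
g = 5*sqrt(6821) (g = sqrt(170525) = 5*sqrt(6821) ≈ 412.95)
U(C) = 2*C*(-154 + C) (U(C) = (2*C)*(-154 + C) = 2*C*(-154 + C))
U(x(S(4), -8)) - g = 2*(8*4)*(-154 + 8*4) - 5*sqrt(6821) = 2*32*(-154 + 32) - 5*sqrt(6821) = 2*32*(-122) - 5*sqrt(6821) = -7808 - 5*sqrt(6821)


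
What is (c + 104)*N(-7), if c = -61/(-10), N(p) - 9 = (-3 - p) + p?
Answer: 3303/5 ≈ 660.60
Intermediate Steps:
N(p) = 6 (N(p) = 9 + ((-3 - p) + p) = 9 - 3 = 6)
c = 61/10 (c = -61*(-1/10) = 61/10 ≈ 6.1000)
(c + 104)*N(-7) = (61/10 + 104)*6 = (1101/10)*6 = 3303/5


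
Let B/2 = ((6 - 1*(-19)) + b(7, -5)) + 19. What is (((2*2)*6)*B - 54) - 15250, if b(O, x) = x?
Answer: -13432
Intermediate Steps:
B = 78 (B = 2*(((6 - 1*(-19)) - 5) + 19) = 2*(((6 + 19) - 5) + 19) = 2*((25 - 5) + 19) = 2*(20 + 19) = 2*39 = 78)
(((2*2)*6)*B - 54) - 15250 = (((2*2)*6)*78 - 54) - 15250 = ((4*6)*78 - 54) - 15250 = (24*78 - 54) - 15250 = (1872 - 54) - 15250 = 1818 - 15250 = -13432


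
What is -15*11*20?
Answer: -3300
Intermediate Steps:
-15*11*20 = -165*20 = -3300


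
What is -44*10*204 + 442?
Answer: -89318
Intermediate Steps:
-44*10*204 + 442 = -440*204 + 442 = -89760 + 442 = -89318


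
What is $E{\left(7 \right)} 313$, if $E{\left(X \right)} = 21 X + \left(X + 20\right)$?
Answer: $54462$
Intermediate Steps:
$E{\left(X \right)} = 20 + 22 X$ ($E{\left(X \right)} = 21 X + \left(20 + X\right) = 20 + 22 X$)
$E{\left(7 \right)} 313 = \left(20 + 22 \cdot 7\right) 313 = \left(20 + 154\right) 313 = 174 \cdot 313 = 54462$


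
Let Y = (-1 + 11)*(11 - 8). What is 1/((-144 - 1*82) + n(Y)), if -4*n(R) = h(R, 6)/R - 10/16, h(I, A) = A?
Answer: -160/36143 ≈ -0.0044269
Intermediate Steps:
Y = 30 (Y = 10*3 = 30)
n(R) = 5/32 - 3/(2*R) (n(R) = -(6/R - 10/16)/4 = -(6/R - 10*1/16)/4 = -(6/R - 5/8)/4 = -(-5/8 + 6/R)/4 = 5/32 - 3/(2*R))
1/((-144 - 1*82) + n(Y)) = 1/((-144 - 1*82) + (1/32)*(-48 + 5*30)/30) = 1/((-144 - 82) + (1/32)*(1/30)*(-48 + 150)) = 1/(-226 + (1/32)*(1/30)*102) = 1/(-226 + 17/160) = 1/(-36143/160) = -160/36143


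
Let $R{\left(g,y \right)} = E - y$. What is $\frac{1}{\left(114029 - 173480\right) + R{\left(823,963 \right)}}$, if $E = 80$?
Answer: $- \frac{1}{60334} \approx -1.6574 \cdot 10^{-5}$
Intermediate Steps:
$R{\left(g,y \right)} = 80 - y$
$\frac{1}{\left(114029 - 173480\right) + R{\left(823,963 \right)}} = \frac{1}{\left(114029 - 173480\right) + \left(80 - 963\right)} = \frac{1}{-59451 + \left(80 - 963\right)} = \frac{1}{-59451 - 883} = \frac{1}{-60334} = - \frac{1}{60334}$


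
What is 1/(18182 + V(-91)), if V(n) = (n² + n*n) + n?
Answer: 1/34653 ≈ 2.8858e-5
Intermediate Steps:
V(n) = n + 2*n² (V(n) = (n² + n²) + n = 2*n² + n = n + 2*n²)
1/(18182 + V(-91)) = 1/(18182 - 91*(1 + 2*(-91))) = 1/(18182 - 91*(1 - 182)) = 1/(18182 - 91*(-181)) = 1/(18182 + 16471) = 1/34653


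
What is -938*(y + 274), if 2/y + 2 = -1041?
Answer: -38294520/149 ≈ -2.5701e+5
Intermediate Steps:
y = -2/1043 (y = 2/(-2 - 1041) = 2/(-1043) = 2*(-1/1043) = -2/1043 ≈ -0.0019175)
-938*(y + 274) = -938*(-2/1043 + 274) = -938*285780/1043 = -38294520/149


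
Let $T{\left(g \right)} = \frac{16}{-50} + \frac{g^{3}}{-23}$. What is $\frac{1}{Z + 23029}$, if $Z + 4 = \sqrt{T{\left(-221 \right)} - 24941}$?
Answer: $\frac{4413125}{101527034703} - \frac{5 \sqrt{72550878}}{33842344901} \approx 4.2209 \cdot 10^{-5}$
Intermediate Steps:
$T{\left(g \right)} = - \frac{8}{25} - \frac{g^{3}}{23}$ ($T{\left(g \right)} = 16 \left(- \frac{1}{50}\right) + g^{3} \left(- \frac{1}{23}\right) = - \frac{8}{25} - \frac{g^{3}}{23}$)
$Z = -4 + \frac{9 \sqrt{72550878}}{115}$ ($Z = -4 + \sqrt{\left(- \frac{8}{25} - \frac{\left(-221\right)^{3}}{23}\right) - 24941} = -4 + \sqrt{\left(- \frac{8}{25} - - \frac{10793861}{23}\right) - 24941} = -4 + \sqrt{\left(- \frac{8}{25} + \frac{10793861}{23}\right) - 24941} = -4 + \sqrt{\frac{269846341}{575} - 24941} = -4 + \sqrt{\frac{255505266}{575}} = -4 + \frac{9 \sqrt{72550878}}{115} \approx 662.6$)
$\frac{1}{Z + 23029} = \frac{1}{\left(-4 + \frac{9 \sqrt{72550878}}{115}\right) + 23029} = \frac{1}{23025 + \frac{9 \sqrt{72550878}}{115}}$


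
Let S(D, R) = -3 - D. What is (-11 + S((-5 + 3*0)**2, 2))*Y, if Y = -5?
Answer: 195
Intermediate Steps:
(-11 + S((-5 + 3*0)**2, 2))*Y = (-11 + (-3 - (-5 + 3*0)**2))*(-5) = (-11 + (-3 - (-5 + 0)**2))*(-5) = (-11 + (-3 - 1*(-5)**2))*(-5) = (-11 + (-3 - 1*25))*(-5) = (-11 + (-3 - 25))*(-5) = (-11 - 28)*(-5) = -39*(-5) = 195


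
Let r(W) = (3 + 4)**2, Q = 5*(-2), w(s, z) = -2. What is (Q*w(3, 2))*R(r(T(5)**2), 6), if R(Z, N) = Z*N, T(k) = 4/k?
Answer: 5880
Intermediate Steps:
Q = -10
r(W) = 49 (r(W) = 7**2 = 49)
R(Z, N) = N*Z
(Q*w(3, 2))*R(r(T(5)**2), 6) = (-10*(-2))*(6*49) = 20*294 = 5880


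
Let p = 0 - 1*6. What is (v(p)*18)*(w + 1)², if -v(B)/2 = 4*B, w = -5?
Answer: 13824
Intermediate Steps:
p = -6 (p = 0 - 6 = -6)
v(B) = -8*B
(v(p)*18)*(w + 1)² = (-8*(-6)*18)*(-5 + 1)² = (48*18)*(-4)² = 864*16 = 13824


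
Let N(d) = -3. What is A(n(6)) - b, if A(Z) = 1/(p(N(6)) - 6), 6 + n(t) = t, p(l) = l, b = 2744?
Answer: -24697/9 ≈ -2744.1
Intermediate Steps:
n(t) = -6 + t
A(Z) = -⅑ (A(Z) = 1/(-3 - 6) = 1/(-9) = -⅑)
A(n(6)) - b = -⅑ - 1*2744 = -⅑ - 2744 = -24697/9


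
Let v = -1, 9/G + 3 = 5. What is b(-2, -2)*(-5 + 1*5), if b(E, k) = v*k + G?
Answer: 0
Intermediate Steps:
G = 9/2 (G = 9/(-3 + 5) = 9/2 ≈ 4.5000)
b(E, k) = 9/2 - k (b(E, k) = -k + 9/2 = 9/2 - k)
b(-2, -2)*(-5 + 1*5) = (9/2 - 1*(-2))*(-5 + 1*5) = (9/2 + 2)*(-5 + 5) = (13/2)*0 = 0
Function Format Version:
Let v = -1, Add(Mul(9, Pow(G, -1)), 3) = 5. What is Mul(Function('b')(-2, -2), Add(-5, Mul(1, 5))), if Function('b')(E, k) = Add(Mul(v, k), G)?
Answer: 0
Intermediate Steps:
G = Rational(9, 2) (G = Mul(9, Pow(Add(-3, 5), -1)) = Mul(9, Pow(2, -1)) = Mul(9, Rational(1, 2)) = Rational(9, 2) ≈ 4.5000)
Function('b')(E, k) = Add(Rational(9, 2), Mul(-1, k)) (Function('b')(E, k) = Add(Mul(-1, k), Rational(9, 2)) = Add(Rational(9, 2), Mul(-1, k)))
Mul(Function('b')(-2, -2), Add(-5, Mul(1, 5))) = Mul(Add(Rational(9, 2), Mul(-1, -2)), Add(-5, Mul(1, 5))) = Mul(Add(Rational(9, 2), 2), Add(-5, 5)) = Mul(Rational(13, 2), 0) = 0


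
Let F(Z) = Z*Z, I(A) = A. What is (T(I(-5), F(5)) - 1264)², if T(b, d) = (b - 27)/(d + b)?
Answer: 40043584/25 ≈ 1.6017e+6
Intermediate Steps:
F(Z) = Z²
T(b, d) = (-27 + b)/(b + d)
(T(I(-5), F(5)) - 1264)² = ((-27 - 5)/(-5 + 5²) - 1264)² = (-32/(-5 + 25) - 1264)² = (-32/20 - 1264)² = ((1/20)*(-32) - 1264)² = (-8/5 - 1264)² = (-6328/5)² = 40043584/25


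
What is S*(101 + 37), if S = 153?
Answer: 21114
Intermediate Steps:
S*(101 + 37) = 153*(101 + 37) = 153*138 = 21114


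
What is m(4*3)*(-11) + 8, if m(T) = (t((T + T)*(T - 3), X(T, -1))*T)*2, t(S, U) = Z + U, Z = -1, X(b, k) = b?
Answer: -2896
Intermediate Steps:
t(S, U) = -1 + U
m(T) = 2*T*(-1 + T) (m(T) = ((-1 + T)*T)*2 = (T*(-1 + T))*2 = 2*T*(-1 + T))
m(4*3)*(-11) + 8 = (2*(4*3)*(-1 + 4*3))*(-11) + 8 = (2*12*(-1 + 12))*(-11) + 8 = (2*12*11)*(-11) + 8 = 264*(-11) + 8 = -2904 + 8 = -2896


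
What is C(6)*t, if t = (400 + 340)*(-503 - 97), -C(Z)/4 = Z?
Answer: 10656000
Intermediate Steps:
C(Z) = -4*Z
t = -444000 (t = 740*(-600) = -444000)
C(6)*t = -4*6*(-444000) = -24*(-444000) = 10656000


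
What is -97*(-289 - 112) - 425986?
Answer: -387089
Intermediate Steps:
-97*(-289 - 112) - 425986 = -97*(-401) - 425986 = 38897 - 425986 = -387089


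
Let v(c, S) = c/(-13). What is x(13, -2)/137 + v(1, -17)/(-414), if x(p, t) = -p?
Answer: -69829/737334 ≈ -0.094705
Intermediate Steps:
v(c, S) = -c/13 (v(c, S) = c*(-1/13) = -c/13)
x(13, -2)/137 + v(1, -17)/(-414) = -1*13/137 - 1/13*1/(-414) = -13*1/137 - 1/13*(-1/414) = -13/137 + 1/5382 = -69829/737334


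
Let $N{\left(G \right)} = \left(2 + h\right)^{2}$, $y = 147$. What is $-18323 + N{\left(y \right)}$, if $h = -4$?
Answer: $-18319$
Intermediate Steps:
$N{\left(G \right)} = 4$ ($N{\left(G \right)} = \left(2 - 4\right)^{2} = \left(-2\right)^{2} = 4$)
$-18323 + N{\left(y \right)} = -18323 + 4 = -18319$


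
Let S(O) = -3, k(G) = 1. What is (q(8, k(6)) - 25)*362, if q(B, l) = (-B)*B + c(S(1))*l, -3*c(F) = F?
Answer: -31856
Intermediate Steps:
c(F) = -F/3
q(B, l) = l - B² (q(B, l) = (-B)*B + (-⅓*(-3))*l = -B² + 1*l = -B² + l = l - B²)
(q(8, k(6)) - 25)*362 = ((1 - 1*8²) - 25)*362 = ((1 - 1*64) - 25)*362 = ((1 - 64) - 25)*362 = (-63 - 25)*362 = -88*362 = -31856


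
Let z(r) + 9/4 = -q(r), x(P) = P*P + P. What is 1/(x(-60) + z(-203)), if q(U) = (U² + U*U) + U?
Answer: -4/314709 ≈ -1.2710e-5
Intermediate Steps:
q(U) = U + 2*U² (q(U) = (U² + U²) + U = 2*U² + U = U + 2*U²)
x(P) = P + P² (x(P) = P² + P = P + P²)
z(r) = -9/4 - r*(1 + 2*r)
1/(x(-60) + z(-203)) = 1/(-60*(1 - 60) + (-9/4 - 1*(-203) - 2*(-203)²)) = 1/(-60*(-59) + (-9/4 + 203 - 2*41209)) = 1/(3540 + (-9/4 + 203 - 82418)) = 1/(3540 - 328869/4) = 1/(-314709/4) = -4/314709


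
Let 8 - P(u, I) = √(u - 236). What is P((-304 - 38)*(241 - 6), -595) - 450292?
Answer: -450284 - I*√80606 ≈ -4.5028e+5 - 283.91*I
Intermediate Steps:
P(u, I) = 8 - √(-236 + u) (P(u, I) = 8 - √(u - 236) = 8 - √(-236 + u))
P((-304 - 38)*(241 - 6), -595) - 450292 = (8 - √(-236 + (-304 - 38)*(241 - 6))) - 450292 = (8 - √(-236 - 342*235)) - 450292 = (8 - √(-236 - 80370)) - 450292 = (8 - √(-80606)) - 450292 = (8 - I*√80606) - 450292 = -450284 - I*√80606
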